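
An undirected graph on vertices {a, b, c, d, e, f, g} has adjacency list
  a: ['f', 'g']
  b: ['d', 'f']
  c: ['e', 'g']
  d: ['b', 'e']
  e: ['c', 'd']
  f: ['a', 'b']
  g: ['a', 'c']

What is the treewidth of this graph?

A width-2 tree decomposition is:
Bags: B1 = {c, e, g}  B2 = {d, e, g}  B3 = {b, d, g}  B4 = {b, f, g}  B5 = {a, f, g}
Tree: B1–B2, B2–B3, B3–B4, B4–B5
Every bag has size at most 3, so the width is 3 − 1 = 2 and tw(G) ≤ 2. The edges g–c–e–d–b–f–a–g form a cycle, so G is not a tree and its treewidth is at least 2. The upper and lower bounds meet at 2, so that is the treewidth.

2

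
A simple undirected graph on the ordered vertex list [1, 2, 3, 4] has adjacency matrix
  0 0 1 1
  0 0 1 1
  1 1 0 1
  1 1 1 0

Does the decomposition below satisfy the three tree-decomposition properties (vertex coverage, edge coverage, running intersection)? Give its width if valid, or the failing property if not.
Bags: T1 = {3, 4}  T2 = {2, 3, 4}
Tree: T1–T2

No — vertex 1 appears in no bag.

A tree decomposition must satisfy three properties: every vertex lies in some bag; for every edge, both endpoints lie together in some bag; and for every vertex, the bags containing it form a connected subtree. Here vertex 1 appears in no bag, so the decomposition is invalid.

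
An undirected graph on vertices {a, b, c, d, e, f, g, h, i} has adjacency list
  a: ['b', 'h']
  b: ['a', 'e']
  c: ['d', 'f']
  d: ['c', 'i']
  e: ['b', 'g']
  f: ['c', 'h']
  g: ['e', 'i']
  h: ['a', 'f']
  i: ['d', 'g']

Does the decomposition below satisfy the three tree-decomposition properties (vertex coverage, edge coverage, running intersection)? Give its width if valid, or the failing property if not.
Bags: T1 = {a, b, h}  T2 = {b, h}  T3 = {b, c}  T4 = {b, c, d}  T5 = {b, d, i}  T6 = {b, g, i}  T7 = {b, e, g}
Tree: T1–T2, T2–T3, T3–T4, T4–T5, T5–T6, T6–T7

A tree decomposition must satisfy three properties: every vertex lies in some bag; for every edge, both endpoints lie together in some bag; and for every vertex, the bags containing it form a connected subtree. Here vertex f appears in no bag, so the decomposition is invalid.

No — vertex f appears in no bag.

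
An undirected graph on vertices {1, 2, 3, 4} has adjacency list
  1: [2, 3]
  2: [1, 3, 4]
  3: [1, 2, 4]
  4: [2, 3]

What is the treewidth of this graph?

A width-2 tree decomposition is:
Bags: B1 = {1, 2, 3}  B2 = {2, 3, 4}
Tree: B1–B2
The largest bag has 3 vertices, giving width 2; this decomposition certifies tw(G) ≤ 2. Conversely, {1, 2, 3} is a clique of size 3, and the vertices of any clique must share a bag in every tree decomposition; so some bag has ≥ 3 vertices and tw(G) ≥ 2. Therefore the treewidth is 2.

2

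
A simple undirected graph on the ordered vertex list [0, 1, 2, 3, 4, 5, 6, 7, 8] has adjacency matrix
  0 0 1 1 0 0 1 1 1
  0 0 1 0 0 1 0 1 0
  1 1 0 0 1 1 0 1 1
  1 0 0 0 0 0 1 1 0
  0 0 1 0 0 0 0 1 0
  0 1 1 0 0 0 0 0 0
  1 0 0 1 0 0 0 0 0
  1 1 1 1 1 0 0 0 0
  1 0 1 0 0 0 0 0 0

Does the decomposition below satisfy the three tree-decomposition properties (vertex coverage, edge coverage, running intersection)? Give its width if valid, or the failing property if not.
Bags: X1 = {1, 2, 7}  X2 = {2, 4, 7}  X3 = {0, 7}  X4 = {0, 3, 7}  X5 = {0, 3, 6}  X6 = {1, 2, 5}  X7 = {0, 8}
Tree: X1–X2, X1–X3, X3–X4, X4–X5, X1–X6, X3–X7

No — edge (2,0) lies in no bag.

A tree decomposition must satisfy three properties: every vertex lies in some bag; for every edge, both endpoints lie together in some bag; and for every vertex, the bags containing it form a connected subtree. Here edge (2,0) lies in no bag, so the decomposition is invalid.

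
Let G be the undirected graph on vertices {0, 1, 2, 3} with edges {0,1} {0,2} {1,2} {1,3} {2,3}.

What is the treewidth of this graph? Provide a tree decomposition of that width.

Treewidth 2.
Bags: B1 = {1, 2, 3}  B2 = {0, 1, 2}
Tree: B1–B2

Every bag has size at most 3, so the width is 3 − 1 = 2 and tw(G) ≤ 2. For the lower bound, the 3 vertices {0, 1, 2} are pairwise adjacent, and any tree decomposition puts a clique entirely inside one bag — forcing width ≥ 2. Hence tw(G) = 2 exactly.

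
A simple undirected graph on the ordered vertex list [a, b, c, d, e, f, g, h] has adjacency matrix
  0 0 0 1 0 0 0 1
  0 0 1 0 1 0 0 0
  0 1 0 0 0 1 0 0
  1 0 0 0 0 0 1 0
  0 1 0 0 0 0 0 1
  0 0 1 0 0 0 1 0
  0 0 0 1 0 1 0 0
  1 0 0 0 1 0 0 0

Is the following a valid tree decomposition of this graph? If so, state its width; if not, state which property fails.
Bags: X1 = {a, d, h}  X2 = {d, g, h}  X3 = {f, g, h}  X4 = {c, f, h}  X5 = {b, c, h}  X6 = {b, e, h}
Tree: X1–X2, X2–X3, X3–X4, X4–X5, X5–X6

Yes; width 2.

Every vertex of G appears in some bag (union = {a, b, c, d, e, f, g, h}); every edge is covered by a bag; and for each vertex v the set of bags containing v is connected in the bag tree. The decomposition is therefore valid. The largest bag has 3 vertices, so the width is 2.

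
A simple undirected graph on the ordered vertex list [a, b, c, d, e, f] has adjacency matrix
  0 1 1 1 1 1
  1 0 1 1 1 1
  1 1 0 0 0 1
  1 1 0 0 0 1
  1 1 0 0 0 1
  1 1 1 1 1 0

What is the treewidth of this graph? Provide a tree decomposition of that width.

Treewidth 3.
Bags: B1 = {a, b, d, f}  B2 = {a, b, e, f}  B3 = {a, b, c, f}
Tree: B1–B2, B2–B3

The largest bag has 4 vertices, giving width 3; this decomposition certifies tw(G) ≤ 3. For the lower bound, the 4 vertices {a, b, d, f} are pairwise adjacent, and any tree decomposition puts a clique entirely inside one bag — forcing width ≥ 3. Combining the bounds, tw(G) = 3.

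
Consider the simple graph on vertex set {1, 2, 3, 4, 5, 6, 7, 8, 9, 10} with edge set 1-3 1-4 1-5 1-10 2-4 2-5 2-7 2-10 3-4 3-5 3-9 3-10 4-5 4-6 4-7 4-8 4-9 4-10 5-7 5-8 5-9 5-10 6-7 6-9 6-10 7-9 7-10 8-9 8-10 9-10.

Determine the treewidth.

4

A width-4 tree decomposition is:
Bags: B1 = {3, 4, 5, 9, 10}  B2 = {4, 5, 7, 9, 10}  B3 = {1, 3, 4, 5, 10}  B4 = {4, 5, 8, 9, 10}  B5 = {4, 6, 7, 9, 10}  B6 = {2, 4, 5, 7, 10}
Tree: B1–B2, B1–B3, B1–B4, B2–B5, B2–B6
Every bag has size at most 5, so the width is 5 − 1 = 4 and tw(G) ≤ 4. For the lower bound, the 5 vertices {1, 3, 4, 5, 10} are pairwise adjacent, and any tree decomposition puts a clique entirely inside one bag — forcing width ≥ 4. Therefore the treewidth is 4.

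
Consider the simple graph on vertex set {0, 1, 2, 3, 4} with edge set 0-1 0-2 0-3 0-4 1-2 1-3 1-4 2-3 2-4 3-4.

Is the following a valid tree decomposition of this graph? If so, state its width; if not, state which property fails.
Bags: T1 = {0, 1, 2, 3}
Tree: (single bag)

A tree decomposition must satisfy three properties: every vertex lies in some bag; for every edge, both endpoints lie together in some bag; and for every vertex, the bags containing it form a connected subtree. Here vertex 4 appears in no bag, so the decomposition is invalid.

No — vertex 4 appears in no bag.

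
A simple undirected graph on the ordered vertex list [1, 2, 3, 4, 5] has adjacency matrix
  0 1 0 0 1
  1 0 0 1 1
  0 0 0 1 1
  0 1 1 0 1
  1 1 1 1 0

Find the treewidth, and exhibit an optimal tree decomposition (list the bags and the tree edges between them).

Each bag holds 3 vertices, so the decomposition has width 2, which upper-bounds the treewidth. For the lower bound, the 3 vertices {1, 2, 5} are pairwise adjacent, and any tree decomposition puts a clique entirely inside one bag — forcing width ≥ 2. Therefore the treewidth is 2.

Treewidth 2.
One such decomposition:
Bags: B1 = {2, 4, 5}  B2 = {3, 4, 5}  B3 = {1, 2, 5}
Tree: B1–B2, B1–B3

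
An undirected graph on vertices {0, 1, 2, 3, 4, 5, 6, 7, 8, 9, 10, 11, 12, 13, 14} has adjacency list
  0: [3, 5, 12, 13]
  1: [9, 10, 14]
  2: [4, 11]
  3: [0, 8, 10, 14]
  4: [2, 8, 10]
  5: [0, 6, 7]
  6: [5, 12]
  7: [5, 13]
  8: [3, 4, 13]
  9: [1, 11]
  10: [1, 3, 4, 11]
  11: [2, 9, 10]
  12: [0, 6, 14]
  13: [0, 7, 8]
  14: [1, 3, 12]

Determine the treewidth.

3

A width-3 tree decomposition is:
Bags: B1 = {2, 4, 9, 11}  B2 = {4, 9, 10, 11}  B3 = {1, 4, 9, 10}  B4 = {1, 4, 8, 10}  B5 = {1, 3, 8, 10}  B6 = {1, 3, 8, 14}  B7 = {3, 8, 13, 14}  B8 = {0, 3, 13, 14}  B9 = {0, 12, 13, 14}  B10 = {0, 7, 12, 13}  B11 = {0, 5, 7, 12}  B12 = {5, 6, 7, 12}
Tree: B1–B2, B2–B3, B3–B4, B4–B5, B5–B6, B6–B7, B7–B8, B8–B9, B9–B10, B10–B11, B11–B12
The largest bag has 4 vertices, giving width 3; this decomposition certifies tw(G) ≤ 3. For the lower bound: the 4 vertex sets {2,9,11}, {4}, {10}, {1,3,8,14} are disjoint, each induces a connected subgraph, and every pair is joined by at least one edge of G. Contracting each set to a single vertex therefore yields K_{4} as a minor, and since treewidth is minor-monotone, tw(G) ≥ tw(K_{4}) = 3. Hence tw(G) = 3 exactly.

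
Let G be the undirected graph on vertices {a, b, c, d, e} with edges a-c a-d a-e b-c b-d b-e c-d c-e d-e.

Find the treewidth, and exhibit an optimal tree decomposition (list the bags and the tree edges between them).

Every bag has size at most 4, so the width is 4 − 1 = 3 and tw(G) ≤ 3. On the other hand G contains the 4-clique {a, c, d, e}. A clique must lie in a single bag of any decomposition, so no decomposition can have width below 3. The upper and lower bounds meet at 3, so that is the treewidth.

Treewidth 3.
One such decomposition:
Bags: B1 = {b, c, d, e}  B2 = {a, c, d, e}
Tree: B1–B2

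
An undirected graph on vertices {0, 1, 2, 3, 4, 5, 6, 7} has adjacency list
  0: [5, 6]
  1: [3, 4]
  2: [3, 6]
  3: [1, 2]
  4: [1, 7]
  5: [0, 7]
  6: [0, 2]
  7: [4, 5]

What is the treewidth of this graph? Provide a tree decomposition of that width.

Treewidth 2.
One such decomposition:
Bags: B1 = {0, 2, 6}  B2 = {0, 2, 5}  B3 = {2, 5, 7}  B4 = {2, 4, 7}  B5 = {1, 2, 4}  B6 = {1, 2, 3}
Tree: B1–B2, B2–B3, B3–B4, B4–B5, B5–B6

Each bag holds 3 vertices, so the decomposition has width 2, which upper-bounds the treewidth. The edges 2–6–0–5–7–4–1–3–2 form a cycle, so G is not a tree and its treewidth is at least 2. Therefore the treewidth is 2.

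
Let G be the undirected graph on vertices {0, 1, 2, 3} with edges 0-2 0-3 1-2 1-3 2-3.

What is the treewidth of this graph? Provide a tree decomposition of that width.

Treewidth 2.
One such decomposition:
Bags: B1 = {0, 2, 3}  B2 = {1, 2, 3}
Tree: B1–B2

The largest bag has 3 vertices, giving width 2; this decomposition certifies tw(G) ≤ 2. For the lower bound, the 3 vertices {0, 2, 3} are pairwise adjacent, and any tree decomposition puts a clique entirely inside one bag — forcing width ≥ 2. The upper and lower bounds meet at 2, so that is the treewidth.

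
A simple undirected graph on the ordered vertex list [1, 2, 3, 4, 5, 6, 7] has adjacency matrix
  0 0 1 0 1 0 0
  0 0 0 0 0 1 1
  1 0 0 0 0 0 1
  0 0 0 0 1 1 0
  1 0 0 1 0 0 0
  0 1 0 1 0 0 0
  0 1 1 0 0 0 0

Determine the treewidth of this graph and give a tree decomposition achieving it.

Each bag holds 3 vertices, so the decomposition has width 2, which upper-bounds the treewidth. The edges 6–2–7–3–1–5–4–6 form a cycle, so G is not a tree and its treewidth is at least 2. The upper and lower bounds meet at 2, so that is the treewidth.

Treewidth 2.
One such decomposition:
Bags: B1 = {2, 6, 7}  B2 = {3, 6, 7}  B3 = {1, 3, 6}  B4 = {1, 5, 6}  B5 = {4, 5, 6}
Tree: B1–B2, B2–B3, B3–B4, B4–B5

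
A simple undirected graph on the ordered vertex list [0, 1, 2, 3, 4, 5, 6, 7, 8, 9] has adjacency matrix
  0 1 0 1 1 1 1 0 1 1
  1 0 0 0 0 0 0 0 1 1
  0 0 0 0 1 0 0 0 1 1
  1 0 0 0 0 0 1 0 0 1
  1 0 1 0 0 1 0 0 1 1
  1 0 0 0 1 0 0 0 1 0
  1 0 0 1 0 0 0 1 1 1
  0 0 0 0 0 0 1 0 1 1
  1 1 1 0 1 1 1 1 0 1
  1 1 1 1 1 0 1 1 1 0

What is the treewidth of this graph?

A width-3 tree decomposition is:
Bags: B1 = {0, 6, 8, 9}  B2 = {0, 4, 8, 9}  B3 = {0, 3, 6, 9}  B4 = {0, 1, 8, 9}  B5 = {6, 7, 8, 9}  B6 = {0, 4, 5, 8}  B7 = {2, 4, 8, 9}
Tree: B1–B2, B1–B3, B1–B4, B1–B5, B2–B6, B2–B7
Every bag has size at most 4, so the width is 4 − 1 = 3 and tw(G) ≤ 3. On the other hand G contains the 4-clique {0, 1, 8, 9}. A clique must lie in a single bag of any decomposition, so no decomposition can have width below 3. Combining the bounds, tw(G) = 3.

3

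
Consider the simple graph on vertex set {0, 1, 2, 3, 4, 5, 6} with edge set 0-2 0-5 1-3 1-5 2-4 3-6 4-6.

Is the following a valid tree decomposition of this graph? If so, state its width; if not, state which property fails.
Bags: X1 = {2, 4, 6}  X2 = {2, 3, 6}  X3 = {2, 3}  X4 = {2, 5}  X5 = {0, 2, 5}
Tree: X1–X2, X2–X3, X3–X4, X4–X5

A tree decomposition must satisfy three properties: every vertex lies in some bag; for every edge, both endpoints lie together in some bag; and for every vertex, the bags containing it form a connected subtree. Here vertex 1 appears in no bag, so the decomposition is invalid.

No — vertex 1 appears in no bag.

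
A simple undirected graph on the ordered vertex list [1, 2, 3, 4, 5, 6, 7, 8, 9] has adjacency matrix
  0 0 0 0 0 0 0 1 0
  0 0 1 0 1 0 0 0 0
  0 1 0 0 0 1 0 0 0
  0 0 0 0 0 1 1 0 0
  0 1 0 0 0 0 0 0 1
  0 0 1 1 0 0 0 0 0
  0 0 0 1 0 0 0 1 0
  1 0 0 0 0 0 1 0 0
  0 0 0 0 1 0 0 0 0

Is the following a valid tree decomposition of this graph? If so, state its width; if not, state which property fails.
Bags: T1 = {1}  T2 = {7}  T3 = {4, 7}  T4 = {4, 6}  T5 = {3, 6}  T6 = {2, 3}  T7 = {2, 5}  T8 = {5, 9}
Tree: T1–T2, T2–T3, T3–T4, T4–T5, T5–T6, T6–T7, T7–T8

A tree decomposition must satisfy three properties: every vertex lies in some bag; for every edge, both endpoints lie together in some bag; and for every vertex, the bags containing it form a connected subtree. Here vertex 8 appears in no bag, so the decomposition is invalid.

No — vertex 8 appears in no bag.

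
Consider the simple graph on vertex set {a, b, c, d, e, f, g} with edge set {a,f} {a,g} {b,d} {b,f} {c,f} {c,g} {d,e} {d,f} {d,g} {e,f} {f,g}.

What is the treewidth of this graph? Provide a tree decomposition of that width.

Treewidth 2.
One such decomposition:
Bags: B1 = {d, f, g}  B2 = {b, d, f}  B3 = {c, f, g}  B4 = {a, f, g}  B5 = {d, e, f}
Tree: B1–B2, B1–B3, B1–B4, B1–B5

Each bag holds 3 vertices, so the decomposition has width 2, which upper-bounds the treewidth. On the other hand G contains the 3-clique {d, f, g}. A clique must lie in a single bag of any decomposition, so no decomposition can have width below 2. The upper and lower bounds meet at 2, so that is the treewidth.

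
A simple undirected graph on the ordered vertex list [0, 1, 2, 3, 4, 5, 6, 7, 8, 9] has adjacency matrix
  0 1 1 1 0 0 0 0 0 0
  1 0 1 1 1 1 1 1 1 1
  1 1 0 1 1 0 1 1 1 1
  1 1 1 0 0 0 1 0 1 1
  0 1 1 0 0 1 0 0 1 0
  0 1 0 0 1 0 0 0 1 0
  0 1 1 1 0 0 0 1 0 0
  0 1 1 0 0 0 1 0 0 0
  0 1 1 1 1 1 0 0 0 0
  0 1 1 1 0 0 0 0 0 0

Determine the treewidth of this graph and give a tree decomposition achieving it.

Each bag holds 4 vertices, so the decomposition has width 3, which upper-bounds the treewidth. Conversely, {0, 1, 2, 3} is a clique of size 4, and the vertices of any clique must share a bag in every tree decomposition; so some bag has ≥ 4 vertices and tw(G) ≥ 3. The upper and lower bounds meet at 3, so that is the treewidth.

Treewidth 3.
Bags: B1 = {1, 2, 4, 8}  B2 = {1, 2, 3, 8}  B3 = {1, 2, 3, 9}  B4 = {1, 2, 3, 6}  B5 = {0, 1, 2, 3}  B6 = {1, 4, 5, 8}  B7 = {1, 2, 6, 7}
Tree: B1–B2, B2–B3, B2–B4, B3–B5, B1–B6, B4–B7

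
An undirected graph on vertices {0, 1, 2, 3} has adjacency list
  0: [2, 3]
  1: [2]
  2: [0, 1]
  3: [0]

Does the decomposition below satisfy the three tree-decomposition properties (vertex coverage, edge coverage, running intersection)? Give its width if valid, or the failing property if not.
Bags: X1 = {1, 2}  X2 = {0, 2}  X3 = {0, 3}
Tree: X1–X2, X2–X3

Checking the three conditions: (i) the bags cover all of {0, 1, 2, 3}; (ii) for each edge, some bag contains both endpoints; (iii) the bags containing any fixed vertex form a subtree. All hold, so the decomposition is valid with width 2 − 1 = 1.

Yes; width 1.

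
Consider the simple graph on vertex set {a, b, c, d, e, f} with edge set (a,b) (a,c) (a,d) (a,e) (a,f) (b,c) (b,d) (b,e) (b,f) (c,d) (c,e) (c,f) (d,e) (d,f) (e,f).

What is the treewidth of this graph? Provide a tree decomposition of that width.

Treewidth 5.
One such decomposition:
Bags: B1 = {a, b, c, d, e, f}
Tree: (single bag)

A single bag containing all 6 vertices is trivially a valid decomposition of width 5. For the lower bound, the 6 vertices {a, b, c, d, e, f} are pairwise adjacent, and any tree decomposition puts a clique entirely inside one bag — forcing width ≥ 5. Hence tw(G) = 5 exactly.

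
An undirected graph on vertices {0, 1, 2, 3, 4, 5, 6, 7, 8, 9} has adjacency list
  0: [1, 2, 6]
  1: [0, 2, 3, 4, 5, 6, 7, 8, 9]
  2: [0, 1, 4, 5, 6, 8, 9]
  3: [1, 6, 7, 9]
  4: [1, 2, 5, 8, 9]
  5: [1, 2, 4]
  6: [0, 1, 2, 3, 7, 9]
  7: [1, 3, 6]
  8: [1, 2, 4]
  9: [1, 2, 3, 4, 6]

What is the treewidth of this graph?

A width-3 tree decomposition is:
Bags: B1 = {1, 2, 6, 9}  B2 = {1, 3, 6, 9}  B3 = {0, 1, 2, 6}  B4 = {1, 2, 4, 9}  B5 = {1, 3, 6, 7}  B6 = {1, 2, 4, 5}  B7 = {1, 2, 4, 8}
Tree: B1–B2, B1–B3, B1–B4, B2–B5, B4–B6, B4–B7
Each bag holds 4 vertices, so the decomposition has width 3, which upper-bounds the treewidth. On the other hand G contains the 4-clique {0, 1, 2, 6}. A clique must lie in a single bag of any decomposition, so no decomposition can have width below 3. Hence tw(G) = 3 exactly.

3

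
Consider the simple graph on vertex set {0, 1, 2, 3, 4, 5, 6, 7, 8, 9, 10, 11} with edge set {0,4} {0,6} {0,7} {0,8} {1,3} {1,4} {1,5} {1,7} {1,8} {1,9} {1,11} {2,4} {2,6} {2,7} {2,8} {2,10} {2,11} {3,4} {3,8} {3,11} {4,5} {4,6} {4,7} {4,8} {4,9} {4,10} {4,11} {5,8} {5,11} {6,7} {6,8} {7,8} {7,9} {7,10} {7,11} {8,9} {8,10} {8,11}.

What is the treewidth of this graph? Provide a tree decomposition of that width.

Every bag has size at most 5, so the width is 5 − 1 = 4 and tw(G) ≤ 4. Conversely, {1, 3, 4, 8, 11} is a clique of size 5, and the vertices of any clique must share a bag in every tree decomposition; so some bag has ≥ 5 vertices and tw(G) ≥ 4. Therefore the treewidth is 4.

Treewidth 4.
Bags: B1 = {1, 4, 7, 8, 11}  B2 = {1, 4, 5, 8, 11}  B3 = {2, 4, 7, 8, 11}  B4 = {1, 4, 7, 8, 9}  B5 = {2, 4, 7, 8, 10}  B6 = {1, 3, 4, 8, 11}  B7 = {2, 4, 6, 7, 8}  B8 = {0, 4, 6, 7, 8}
Tree: B1–B2, B1–B3, B1–B4, B3–B5, B2–B6, B5–B7, B7–B8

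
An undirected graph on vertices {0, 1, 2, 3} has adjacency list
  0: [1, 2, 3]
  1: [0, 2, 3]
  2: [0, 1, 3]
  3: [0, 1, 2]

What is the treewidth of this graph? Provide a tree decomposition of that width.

Treewidth 3.
One optimal decomposition is:
Bags: B1 = {0, 1, 2, 3}
Tree: (single bag)

With just one bag of size 4, the width is 4 − 1 = 3, so tw(G) ≤ 3. For the lower bound, the 4 vertices {0, 1, 2, 3} are pairwise adjacent, and any tree decomposition puts a clique entirely inside one bag — forcing width ≥ 3. Hence tw(G) = 3 exactly.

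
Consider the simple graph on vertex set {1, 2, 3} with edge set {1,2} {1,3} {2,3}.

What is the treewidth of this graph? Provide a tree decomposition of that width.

A single bag containing all 3 vertices is trivially a valid decomposition of width 2. For the lower bound, the 3 vertices {1, 2, 3} are pairwise adjacent, and any tree decomposition puts a clique entirely inside one bag — forcing width ≥ 2. Therefore the treewidth is 2.

Treewidth 2.
Bags: B1 = {1, 2, 3}
Tree: (single bag)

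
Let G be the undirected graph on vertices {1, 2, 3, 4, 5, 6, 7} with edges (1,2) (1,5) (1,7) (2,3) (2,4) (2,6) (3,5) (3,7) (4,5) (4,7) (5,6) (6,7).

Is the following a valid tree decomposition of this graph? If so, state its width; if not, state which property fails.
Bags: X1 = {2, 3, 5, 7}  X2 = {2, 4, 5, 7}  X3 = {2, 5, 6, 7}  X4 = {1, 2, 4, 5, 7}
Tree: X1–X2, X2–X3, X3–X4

A tree decomposition must satisfy three properties: every vertex lies in some bag; for every edge, both endpoints lie together in some bag; and for every vertex, the bags containing it form a connected subtree. Here bags containing vertex 4 are not connected in the tree, so the decomposition is invalid.

No — bags containing vertex 4 are not connected in the tree.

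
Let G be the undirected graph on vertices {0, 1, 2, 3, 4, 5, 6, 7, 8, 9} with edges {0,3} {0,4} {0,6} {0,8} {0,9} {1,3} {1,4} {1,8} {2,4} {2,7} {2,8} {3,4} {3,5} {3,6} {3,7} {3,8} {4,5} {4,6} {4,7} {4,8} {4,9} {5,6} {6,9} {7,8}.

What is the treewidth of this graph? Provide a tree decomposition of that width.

Treewidth 3.
Bags: B1 = {0, 3, 4, 8}  B2 = {3, 4, 7, 8}  B3 = {0, 3, 4, 6}  B4 = {2, 4, 7, 8}  B5 = {0, 4, 6, 9}  B6 = {1, 3, 4, 8}  B7 = {3, 4, 5, 6}
Tree: B1–B2, B1–B3, B2–B4, B3–B5, B1–B6, B3–B7

The largest bag has 4 vertices, giving width 3; this decomposition certifies tw(G) ≤ 3. On the other hand G contains the 4-clique {0, 4, 6, 9}. A clique must lie in a single bag of any decomposition, so no decomposition can have width below 3. The upper and lower bounds meet at 3, so that is the treewidth.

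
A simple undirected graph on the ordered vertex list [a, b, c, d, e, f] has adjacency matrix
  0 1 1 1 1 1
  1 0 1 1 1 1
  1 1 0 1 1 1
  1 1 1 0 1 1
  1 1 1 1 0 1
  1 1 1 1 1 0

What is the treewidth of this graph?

5

A width-5 tree decomposition is:
Bags: B1 = {a, b, c, d, e, f}
Tree: (single bag)
A single bag containing all 6 vertices is trivially a valid decomposition of width 5. Conversely, {a, b, c, d, e, f} is a clique of size 6, and the vertices of any clique must share a bag in every tree decomposition; so some bag has ≥ 6 vertices and tw(G) ≥ 5. Therefore the treewidth is 5.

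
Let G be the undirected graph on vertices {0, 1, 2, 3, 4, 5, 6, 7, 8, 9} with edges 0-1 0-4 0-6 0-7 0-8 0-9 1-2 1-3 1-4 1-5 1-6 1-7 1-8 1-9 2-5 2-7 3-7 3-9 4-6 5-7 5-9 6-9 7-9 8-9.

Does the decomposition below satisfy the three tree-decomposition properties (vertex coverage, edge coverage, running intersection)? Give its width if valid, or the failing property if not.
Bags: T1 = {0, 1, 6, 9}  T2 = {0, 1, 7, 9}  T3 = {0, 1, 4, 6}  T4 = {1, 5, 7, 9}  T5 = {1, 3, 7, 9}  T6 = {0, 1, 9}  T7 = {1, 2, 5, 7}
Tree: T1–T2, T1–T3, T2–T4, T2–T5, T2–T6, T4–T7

No — vertex 8 appears in no bag.

A tree decomposition must satisfy three properties: every vertex lies in some bag; for every edge, both endpoints lie together in some bag; and for every vertex, the bags containing it form a connected subtree. Here vertex 8 appears in no bag, so the decomposition is invalid.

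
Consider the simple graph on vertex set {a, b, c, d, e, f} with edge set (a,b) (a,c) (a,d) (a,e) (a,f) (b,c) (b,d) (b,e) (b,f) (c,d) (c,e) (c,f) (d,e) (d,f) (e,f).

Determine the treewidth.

A width-5 tree decomposition is:
Bags: B1 = {a, b, c, d, e, f}
Tree: (single bag)
With just one bag of size 6, the width is 6 − 1 = 5, so tw(G) ≤ 5. Conversely, {a, b, c, d, e, f} is a clique of size 6, and the vertices of any clique must share a bag in every tree decomposition; so some bag has ≥ 6 vertices and tw(G) ≥ 5. Therefore the treewidth is 5.

5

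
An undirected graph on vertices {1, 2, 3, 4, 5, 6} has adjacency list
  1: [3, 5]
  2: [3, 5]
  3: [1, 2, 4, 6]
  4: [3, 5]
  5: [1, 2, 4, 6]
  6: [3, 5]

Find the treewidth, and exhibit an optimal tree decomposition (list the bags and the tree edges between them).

Every bag has size at most 3, so the width is 3 − 1 = 2 and tw(G) ≤ 2. Since 5–1–3–4–5 is a cycle in G, G is not acyclic. Forests are exactly the graphs of treewidth ≤ 1, so tw(G) ≥ 2. Combining the bounds, tw(G) = 2.

Treewidth 2.
One optimal decomposition is:
Bags: B1 = {1, 3, 5}  B2 = {3, 4, 5}  B3 = {2, 3, 5}  B4 = {3, 5, 6}
Tree: B1–B2, B2–B3, B3–B4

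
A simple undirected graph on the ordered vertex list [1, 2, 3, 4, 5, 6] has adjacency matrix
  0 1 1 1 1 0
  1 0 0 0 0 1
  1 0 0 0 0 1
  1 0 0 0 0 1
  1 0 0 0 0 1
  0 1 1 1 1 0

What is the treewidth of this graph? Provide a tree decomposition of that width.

Every bag has size at most 3, so the width is 3 − 1 = 2 and tw(G) ≤ 2. Since 6–2–1–5–6 is a cycle in G, G is not acyclic. Forests are exactly the graphs of treewidth ≤ 1, so tw(G) ≥ 2. Combining the bounds, tw(G) = 2.

Treewidth 2.
Bags: B1 = {1, 2, 6}  B2 = {1, 5, 6}  B3 = {1, 4, 6}  B4 = {1, 3, 6}
Tree: B1–B2, B2–B3, B3–B4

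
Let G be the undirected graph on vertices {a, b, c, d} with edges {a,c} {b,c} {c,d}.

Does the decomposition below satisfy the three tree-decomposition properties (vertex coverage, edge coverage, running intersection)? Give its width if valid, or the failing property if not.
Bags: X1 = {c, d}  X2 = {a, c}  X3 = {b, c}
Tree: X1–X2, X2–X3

Yes; width 1.

Vertex coverage: the bags together contain {a, b, c, d}, the full vertex set. Edge coverage: each edge of G has both endpoints in at least one bag. Running intersection: for every vertex, the bags containing it form a connected subtree. All three properties hold, so this is a valid tree decomposition of width max|bag| − 1 = 1, and hence tw(G) ≤ 1.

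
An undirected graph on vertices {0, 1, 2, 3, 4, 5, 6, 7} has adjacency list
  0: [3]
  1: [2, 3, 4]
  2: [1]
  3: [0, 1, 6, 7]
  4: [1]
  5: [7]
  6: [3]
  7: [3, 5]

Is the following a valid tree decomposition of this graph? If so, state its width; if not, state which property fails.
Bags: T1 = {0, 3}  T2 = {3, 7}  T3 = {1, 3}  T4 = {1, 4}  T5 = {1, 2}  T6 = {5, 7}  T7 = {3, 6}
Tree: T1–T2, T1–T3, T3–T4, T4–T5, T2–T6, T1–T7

Yes; width 1.

Every vertex of G appears in some bag (union = {0, 1, 2, 3, 4, 5, 6, 7}); every edge is covered by a bag; and for each vertex v the set of bags containing v is connected in the bag tree. The decomposition is therefore valid. The largest bag has 2 vertices, so the width is 1.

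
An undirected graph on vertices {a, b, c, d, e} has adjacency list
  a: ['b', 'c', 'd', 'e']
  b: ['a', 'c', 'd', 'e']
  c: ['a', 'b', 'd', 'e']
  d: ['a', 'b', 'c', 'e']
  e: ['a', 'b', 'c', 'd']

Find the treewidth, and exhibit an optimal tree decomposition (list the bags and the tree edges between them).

Treewidth 4.
One such decomposition:
Bags: B1 = {a, b, c, d, e}
Tree: (single bag)

With just one bag of size 5, the width is 5 − 1 = 4, so tw(G) ≤ 4. For the lower bound, the 5 vertices {a, b, c, d, e} are pairwise adjacent, and any tree decomposition puts a clique entirely inside one bag — forcing width ≥ 4. Therefore the treewidth is 4.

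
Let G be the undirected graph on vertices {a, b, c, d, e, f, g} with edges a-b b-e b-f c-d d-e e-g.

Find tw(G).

1

A width-1 tree decomposition is:
Bags: B1 = {c, d}  B2 = {d, e}  B3 = {b, e}  B4 = {b, f}  B5 = {e, g}  B6 = {a, b}
Tree: B1–B2, B2–B3, B3–B4, B3–B5, B3–B6
The largest bag has 2 vertices, giving width 1; this decomposition certifies tw(G) ≤ 1. Any graph with an edge has treewidth ≥ 1, and G has the edge c–d. Hence tw(G) = 1 exactly.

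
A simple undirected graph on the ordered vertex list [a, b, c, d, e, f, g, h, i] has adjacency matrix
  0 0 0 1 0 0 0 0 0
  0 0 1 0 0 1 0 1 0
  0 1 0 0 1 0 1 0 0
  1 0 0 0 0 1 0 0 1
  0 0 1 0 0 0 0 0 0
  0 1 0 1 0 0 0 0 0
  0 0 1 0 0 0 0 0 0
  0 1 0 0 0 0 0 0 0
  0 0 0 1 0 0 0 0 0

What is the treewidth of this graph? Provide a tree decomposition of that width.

Treewidth 1.
One such decomposition:
Bags: B1 = {b, f}  B2 = {b, h}  B3 = {d, f}  B4 = {b, c}  B5 = {c, e}  B6 = {a, d}  B7 = {c, g}  B8 = {d, i}
Tree: B1–B2, B1–B3, B1–B4, B4–B5, B3–B6, B4–B7, B3–B8

The largest bag has 2 vertices, giving width 1; this decomposition certifies tw(G) ≤ 1. G has an edge, so its treewidth is at least 1. The upper and lower bounds meet at 1, so that is the treewidth.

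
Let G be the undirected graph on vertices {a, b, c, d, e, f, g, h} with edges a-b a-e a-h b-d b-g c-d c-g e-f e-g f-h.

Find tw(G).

A width-2 tree decomposition is:
Bags: B1 = {e, f, h}  B2 = {a, e, h}  B3 = {a, e, g}  B4 = {a, b, g}  B5 = {b, c, g}  B6 = {b, c, d}
Tree: B1–B2, B2–B3, B3–B4, B4–B5, B5–B6
The largest bag has 3 vertices, giving width 2; this decomposition certifies tw(G) ≤ 2. Since f–h–a–e–f is a cycle in G, G is not acyclic. Forests are exactly the graphs of treewidth ≤ 1, so tw(G) ≥ 2. The upper and lower bounds meet at 2, so that is the treewidth.

2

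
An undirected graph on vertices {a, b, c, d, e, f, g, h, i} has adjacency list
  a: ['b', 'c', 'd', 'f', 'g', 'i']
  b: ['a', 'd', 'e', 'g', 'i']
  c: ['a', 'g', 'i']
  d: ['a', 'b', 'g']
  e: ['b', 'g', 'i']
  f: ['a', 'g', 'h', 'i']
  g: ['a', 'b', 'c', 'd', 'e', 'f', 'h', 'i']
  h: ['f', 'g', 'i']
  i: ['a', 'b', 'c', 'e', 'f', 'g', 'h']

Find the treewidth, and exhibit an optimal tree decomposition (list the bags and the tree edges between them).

Every bag has size at most 4, so the width is 4 − 1 = 3 and tw(G) ≤ 3. Conversely, {a, b, d, g} is a clique of size 4, and the vertices of any clique must share a bag in every tree decomposition; so some bag has ≥ 4 vertices and tw(G) ≥ 3. Hence tw(G) = 3 exactly.

Treewidth 3.
One such decomposition:
Bags: B1 = {a, f, g, i}  B2 = {a, c, g, i}  B3 = {a, b, g, i}  B4 = {a, b, d, g}  B5 = {b, e, g, i}  B6 = {f, g, h, i}
Tree: B1–B2, B1–B3, B3–B4, B3–B5, B1–B6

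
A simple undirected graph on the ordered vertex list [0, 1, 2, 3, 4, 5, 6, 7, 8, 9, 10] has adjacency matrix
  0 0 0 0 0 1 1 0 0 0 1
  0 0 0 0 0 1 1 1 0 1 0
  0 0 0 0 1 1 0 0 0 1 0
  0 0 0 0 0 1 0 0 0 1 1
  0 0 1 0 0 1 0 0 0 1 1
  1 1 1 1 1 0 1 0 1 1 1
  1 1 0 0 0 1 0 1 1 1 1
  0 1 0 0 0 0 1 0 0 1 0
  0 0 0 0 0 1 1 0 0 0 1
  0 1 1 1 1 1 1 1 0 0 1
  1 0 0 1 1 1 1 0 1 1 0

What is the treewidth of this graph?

3

A width-3 tree decomposition is:
Bags: B1 = {4, 5, 9, 10}  B2 = {5, 6, 9, 10}  B3 = {1, 5, 6, 9}  B4 = {3, 5, 9, 10}  B5 = {5, 6, 8, 10}  B6 = {0, 5, 6, 10}  B7 = {1, 6, 7, 9}  B8 = {2, 4, 5, 9}
Tree: B1–B2, B2–B3, B1–B4, B2–B5, B5–B6, B3–B7, B1–B8
Every bag has size at most 4, so the width is 4 − 1 = 3 and tw(G) ≤ 3. For the lower bound, the 4 vertices {0, 5, 6, 10} are pairwise adjacent, and any tree decomposition puts a clique entirely inside one bag — forcing width ≥ 3. The upper and lower bounds meet at 3, so that is the treewidth.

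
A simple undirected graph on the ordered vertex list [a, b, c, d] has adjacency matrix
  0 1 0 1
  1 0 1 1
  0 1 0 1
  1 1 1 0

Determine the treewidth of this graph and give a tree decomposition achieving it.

Treewidth 2.
Bags: B1 = {b, c, d}  B2 = {a, b, d}
Tree: B1–B2

Every bag has size at most 3, so the width is 3 − 1 = 2 and tw(G) ≤ 2. Conversely, {b, c, d} is a clique of size 3, and the vertices of any clique must share a bag in every tree decomposition; so some bag has ≥ 3 vertices and tw(G) ≥ 2. The upper and lower bounds meet at 2, so that is the treewidth.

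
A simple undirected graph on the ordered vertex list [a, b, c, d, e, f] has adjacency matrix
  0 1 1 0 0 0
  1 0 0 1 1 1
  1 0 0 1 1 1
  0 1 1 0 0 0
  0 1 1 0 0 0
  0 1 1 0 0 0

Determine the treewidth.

A width-2 tree decomposition is:
Bags: B1 = {b, c, d}  B2 = {b, c, e}  B3 = {a, b, c}  B4 = {b, c, f}
Tree: B1–B2, B2–B3, B3–B4
Each bag holds 3 vertices, so the decomposition has width 2, which upper-bounds the treewidth. Since d–b–e–c–d is a cycle in G, G is not acyclic. Forests are exactly the graphs of treewidth ≤ 1, so tw(G) ≥ 2. The upper and lower bounds meet at 2, so that is the treewidth.

2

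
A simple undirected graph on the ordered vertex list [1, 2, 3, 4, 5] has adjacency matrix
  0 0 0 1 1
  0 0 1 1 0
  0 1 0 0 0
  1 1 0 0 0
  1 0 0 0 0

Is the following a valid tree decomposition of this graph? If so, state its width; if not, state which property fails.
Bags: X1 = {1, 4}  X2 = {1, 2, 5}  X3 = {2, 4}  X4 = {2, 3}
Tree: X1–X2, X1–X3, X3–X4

A tree decomposition must satisfy three properties: every vertex lies in some bag; for every edge, both endpoints lie together in some bag; and for every vertex, the bags containing it form a connected subtree. Here bags containing vertex 2 are not connected in the tree, so the decomposition is invalid.

No — bags containing vertex 2 are not connected in the tree.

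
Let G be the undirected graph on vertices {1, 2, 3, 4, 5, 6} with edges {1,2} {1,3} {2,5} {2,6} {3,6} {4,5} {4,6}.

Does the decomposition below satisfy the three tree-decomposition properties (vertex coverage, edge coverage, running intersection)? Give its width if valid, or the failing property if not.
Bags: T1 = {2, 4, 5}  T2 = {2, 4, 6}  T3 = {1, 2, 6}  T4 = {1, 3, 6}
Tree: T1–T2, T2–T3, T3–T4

Vertex coverage: the bags together contain {1, 2, 3, 4, 5, 6}, the full vertex set. Edge coverage: each edge of G has both endpoints in at least one bag. Running intersection: for every vertex, the bags containing it form a connected subtree. All three properties hold, so this is a valid tree decomposition of width max|bag| − 1 = 2, and hence tw(G) ≤ 2.

Yes; width 2.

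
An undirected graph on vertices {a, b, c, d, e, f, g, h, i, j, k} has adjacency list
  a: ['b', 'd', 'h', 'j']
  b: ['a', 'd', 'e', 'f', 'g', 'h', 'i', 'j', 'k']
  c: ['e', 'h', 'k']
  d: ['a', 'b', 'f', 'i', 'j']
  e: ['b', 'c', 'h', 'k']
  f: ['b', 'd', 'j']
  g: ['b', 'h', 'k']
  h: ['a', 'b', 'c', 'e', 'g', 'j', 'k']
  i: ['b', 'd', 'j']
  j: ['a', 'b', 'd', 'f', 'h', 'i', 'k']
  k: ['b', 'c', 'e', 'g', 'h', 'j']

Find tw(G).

3

A width-3 tree decomposition is:
Bags: B1 = {b, h, j, k}  B2 = {b, e, h, k}  B3 = {a, b, h, j}  B4 = {c, e, h, k}  B5 = {a, b, d, j}  B6 = {b, d, f, j}  B7 = {b, g, h, k}  B8 = {b, d, i, j}
Tree: B1–B2, B1–B3, B2–B4, B3–B5, B5–B6, B2–B7, B6–B8
Every bag has size at most 4, so the width is 4 − 1 = 3 and tw(G) ≤ 3. For the lower bound, the 4 vertices {c, e, h, k} are pairwise adjacent, and any tree decomposition puts a clique entirely inside one bag — forcing width ≥ 3. Combining the bounds, tw(G) = 3.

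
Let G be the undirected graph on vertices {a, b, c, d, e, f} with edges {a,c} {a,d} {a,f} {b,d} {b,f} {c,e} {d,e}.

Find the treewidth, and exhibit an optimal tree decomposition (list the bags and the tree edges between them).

Treewidth 2.
Bags: B1 = {b, d, f}  B2 = {a, d, f}  B3 = {a, d, e}  B4 = {a, c, e}
Tree: B1–B2, B2–B3, B3–B4

The largest bag has 3 vertices, giving width 2; this decomposition certifies tw(G) ≤ 2. Since b–f–a–d–b is a cycle in G, G is not acyclic. Forests are exactly the graphs of treewidth ≤ 1, so tw(G) ≥ 2. Combining the bounds, tw(G) = 2.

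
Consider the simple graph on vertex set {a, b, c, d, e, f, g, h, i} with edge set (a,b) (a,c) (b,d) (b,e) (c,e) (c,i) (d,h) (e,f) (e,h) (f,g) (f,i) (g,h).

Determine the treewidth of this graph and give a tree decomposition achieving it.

Every bag has size at most 4, so the width is 4 − 1 = 3 and tw(G) ≤ 3. For the lower bound: the 4 vertex sets {d,g,h}, {b}, {e}, {a,c,f,i} are disjoint, each induces a connected subgraph, and every pair is joined by at least one edge of G. Contracting each set to a single vertex therefore yields K_{4} as a minor, and since treewidth is minor-monotone, tw(G) ≥ tw(K_{4}) = 3. Therefore the treewidth is 3.

Treewidth 3.
Bags: B1 = {b, d, g, h}  B2 = {b, e, g, h}  B3 = {b, e, f, g}  B4 = {a, b, e, f}  B5 = {a, c, e, f}  B6 = {a, c, f, i}
Tree: B1–B2, B2–B3, B3–B4, B4–B5, B5–B6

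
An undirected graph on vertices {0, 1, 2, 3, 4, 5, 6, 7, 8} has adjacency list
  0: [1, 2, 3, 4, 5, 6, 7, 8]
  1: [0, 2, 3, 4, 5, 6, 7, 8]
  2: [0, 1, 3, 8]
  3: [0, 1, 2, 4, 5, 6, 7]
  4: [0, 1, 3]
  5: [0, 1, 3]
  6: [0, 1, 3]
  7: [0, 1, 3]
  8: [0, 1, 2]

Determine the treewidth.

3

A width-3 tree decomposition is:
Bags: B1 = {0, 1, 2, 3}  B2 = {0, 1, 2, 8}  B3 = {0, 1, 3, 4}  B4 = {0, 1, 3, 5}  B5 = {0, 1, 3, 6}  B6 = {0, 1, 3, 7}
Tree: B1–B2, B1–B3, B1–B4, B4–B5, B3–B6
Every bag has size at most 4, so the width is 4 − 1 = 3 and tw(G) ≤ 3. For the lower bound, the 4 vertices {0, 1, 2, 8} are pairwise adjacent, and any tree decomposition puts a clique entirely inside one bag — forcing width ≥ 3. Hence tw(G) = 3 exactly.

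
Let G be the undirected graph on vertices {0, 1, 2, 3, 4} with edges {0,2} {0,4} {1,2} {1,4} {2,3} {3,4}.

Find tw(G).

A width-2 tree decomposition is:
Bags: B1 = {2, 3, 4}  B2 = {0, 2, 4}  B3 = {1, 2, 4}
Tree: B1–B2, B2–B3
The largest bag has 3 vertices, giving width 2; this decomposition certifies tw(G) ≤ 2. Since 3–2–0–4–3 is a cycle in G, G is not acyclic. Forests are exactly the graphs of treewidth ≤ 1, so tw(G) ≥ 2. Therefore the treewidth is 2.

2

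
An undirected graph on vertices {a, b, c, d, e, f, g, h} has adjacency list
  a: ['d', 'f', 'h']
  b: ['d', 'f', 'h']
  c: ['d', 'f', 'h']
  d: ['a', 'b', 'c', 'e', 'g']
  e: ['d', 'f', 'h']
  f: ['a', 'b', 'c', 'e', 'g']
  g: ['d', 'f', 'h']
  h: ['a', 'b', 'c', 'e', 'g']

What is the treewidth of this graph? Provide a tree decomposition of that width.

The largest bag has 4 vertices, giving width 3; this decomposition certifies tw(G) ≤ 3. For the lower bound: the 4 vertex sets {b,h}, {c,f}, {d}, {e} are disjoint, each induces a connected subgraph, and every pair is joined by at least one edge of G. Contracting each set to a single vertex therefore yields K_{4} as a minor, and since treewidth is minor-monotone, tw(G) ≥ tw(K_{4}) = 3. Therefore the treewidth is 3.

Treewidth 3.
Bags: B1 = {b, d, f, h}  B2 = {c, d, f, h}  B3 = {d, e, f, h}  B4 = {d, f, g, h}  B5 = {a, d, f, h}
Tree: B1–B2, B2–B3, B3–B4, B4–B5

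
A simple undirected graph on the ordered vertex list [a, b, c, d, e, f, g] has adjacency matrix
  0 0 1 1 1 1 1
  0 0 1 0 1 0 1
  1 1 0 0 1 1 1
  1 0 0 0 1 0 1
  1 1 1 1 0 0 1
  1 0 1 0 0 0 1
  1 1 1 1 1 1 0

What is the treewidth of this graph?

A width-3 tree decomposition is:
Bags: B1 = {a, c, e, g}  B2 = {a, c, f, g}  B3 = {a, d, e, g}  B4 = {b, c, e, g}
Tree: B1–B2, B1–B3, B1–B4
The largest bag has 4 vertices, giving width 3; this decomposition certifies tw(G) ≤ 3. On the other hand G contains the 4-clique {a, d, e, g}. A clique must lie in a single bag of any decomposition, so no decomposition can have width below 3. Hence tw(G) = 3 exactly.

3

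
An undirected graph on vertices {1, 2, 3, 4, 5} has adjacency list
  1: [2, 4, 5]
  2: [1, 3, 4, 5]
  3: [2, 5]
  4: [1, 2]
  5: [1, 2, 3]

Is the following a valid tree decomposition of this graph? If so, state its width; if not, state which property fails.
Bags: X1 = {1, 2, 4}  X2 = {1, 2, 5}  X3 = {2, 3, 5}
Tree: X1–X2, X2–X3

Every vertex of G appears in some bag (union = {1, 2, 3, 4, 5}); every edge is covered by a bag; and for each vertex v the set of bags containing v is connected in the bag tree. The decomposition is therefore valid. The largest bag has 3 vertices, so the width is 2.

Yes; width 2.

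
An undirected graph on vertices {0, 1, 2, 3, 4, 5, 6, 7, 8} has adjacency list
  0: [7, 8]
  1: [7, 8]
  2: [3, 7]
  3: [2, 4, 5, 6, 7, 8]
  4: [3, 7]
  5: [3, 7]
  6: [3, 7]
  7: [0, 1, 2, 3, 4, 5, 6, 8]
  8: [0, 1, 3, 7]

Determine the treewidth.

A width-2 tree decomposition is:
Bags: B1 = {3, 5, 7}  B2 = {3, 6, 7}  B3 = {2, 3, 7}  B4 = {3, 4, 7}  B5 = {3, 7, 8}  B6 = {1, 7, 8}  B7 = {0, 7, 8}
Tree: B1–B2, B1–B3, B3–B4, B4–B5, B5–B6, B5–B7
The largest bag has 3 vertices, giving width 2; this decomposition certifies tw(G) ≤ 2. For the lower bound, the 3 vertices {0, 7, 8} are pairwise adjacent, and any tree decomposition puts a clique entirely inside one bag — forcing width ≥ 2. Hence tw(G) = 2 exactly.

2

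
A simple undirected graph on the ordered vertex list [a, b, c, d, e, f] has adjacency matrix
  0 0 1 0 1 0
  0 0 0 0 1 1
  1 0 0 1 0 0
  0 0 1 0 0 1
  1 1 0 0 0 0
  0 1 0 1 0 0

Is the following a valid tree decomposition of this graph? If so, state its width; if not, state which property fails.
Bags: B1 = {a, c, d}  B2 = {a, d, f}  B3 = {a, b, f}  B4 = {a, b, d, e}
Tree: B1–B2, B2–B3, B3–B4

No — bags containing vertex d are not connected in the tree.

A tree decomposition must satisfy three properties: every vertex lies in some bag; for every edge, both endpoints lie together in some bag; and for every vertex, the bags containing it form a connected subtree. Here bags containing vertex d are not connected in the tree, so the decomposition is invalid.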